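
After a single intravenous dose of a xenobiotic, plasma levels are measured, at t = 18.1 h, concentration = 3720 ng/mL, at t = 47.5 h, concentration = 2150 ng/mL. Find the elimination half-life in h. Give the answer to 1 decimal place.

k = ln(C₁/C₂) / (t₂ − t₁) = ln(3720/2150) / (47.5 − 18.1)
  = 0.5483 / 29.40 = 0.01865 h⁻¹
t½ = ln2 / k = 0.693147 / 0.01865 = 37.17 h

37.2 h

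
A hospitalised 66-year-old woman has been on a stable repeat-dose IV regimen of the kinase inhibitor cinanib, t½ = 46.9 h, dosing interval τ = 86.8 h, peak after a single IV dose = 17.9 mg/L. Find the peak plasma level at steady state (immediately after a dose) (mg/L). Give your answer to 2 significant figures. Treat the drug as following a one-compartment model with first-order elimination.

25 mg/L

k = ln2 / t½ = 0.693147 / 46.9 = 0.01478 h⁻¹
e^(−kτ) = e^(−0.01478 × 86.8) = 0.2772
Accumulation ratio R = 1 / (1 − e^(−kτ)) = 1 / (1 − 0.2772) = 1.384
Steady-state peak = C₀ × R = 17.9 × 1.384 = 24.77 mg/L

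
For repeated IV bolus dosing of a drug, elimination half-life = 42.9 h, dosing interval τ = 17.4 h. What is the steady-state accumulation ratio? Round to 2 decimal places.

k = ln2 / t½ = 0.693147 / 42.9 = 0.01616 h⁻¹
e^(−kτ) = e^(−0.01616 × 17.4) = 0.7549
Accumulation ratio R = 1 / (1 − e^(−kτ)) = 1 / (1 − 0.7549) = 4.080

4.08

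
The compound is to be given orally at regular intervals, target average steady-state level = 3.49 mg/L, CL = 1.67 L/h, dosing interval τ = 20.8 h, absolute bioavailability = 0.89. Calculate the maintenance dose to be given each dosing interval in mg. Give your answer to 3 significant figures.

136 mg

At steady state, F × (Dose/τ) = Css × CL.
Dose = Css × CL × τ / F = 3.49 × 1.670 × 20.8 / 0.89 = 136.2 mg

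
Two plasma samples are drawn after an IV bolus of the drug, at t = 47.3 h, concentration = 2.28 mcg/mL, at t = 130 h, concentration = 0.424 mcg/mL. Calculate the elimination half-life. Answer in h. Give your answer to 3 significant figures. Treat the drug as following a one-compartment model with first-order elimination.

k = ln(C₁/C₂) / (t₂ − t₁) = ln(2.28/0.424) / (130 − 47.3)
  = 1.682 / 82.70 = 0.02034 h⁻¹
t½ = ln2 / k = 0.693147 / 0.02034 = 34.08 h

34.1 h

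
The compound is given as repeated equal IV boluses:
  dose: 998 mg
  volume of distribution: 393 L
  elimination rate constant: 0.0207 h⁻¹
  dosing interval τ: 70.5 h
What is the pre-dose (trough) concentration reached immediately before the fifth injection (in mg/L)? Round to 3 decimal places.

C₀ per dose = Dose / Vd = 998 / 393 = 2.539 mg/L
Fraction remaining after one interval: r = e^(−kτ) = e^(−0.02070 × 70.5) = 0.2324
Before dose 5, 4 doses have been given (aged 1τ, 2τ, 3τ, 4τ).
C_trough = C₀ × (r + r² + … + r^4) = C₀ × r(1−r^4)/(1−r)
        = 2.539 × 0.2324 × (1 − 0.002917) / (1 − 0.2324) = 0.7665 mg/L

0.767 mg/L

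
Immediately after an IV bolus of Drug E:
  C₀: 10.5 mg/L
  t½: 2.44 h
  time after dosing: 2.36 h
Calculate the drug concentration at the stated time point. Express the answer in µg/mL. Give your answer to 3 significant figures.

5.37 µg/mL

k = ln2 / t½ = 0.693147 / 2.44 = 0.2841 h⁻¹
C = C₀ · e^(−k·t) = 10.50 × e^(−0.2841 × 2.36)
  = 10.50 × 0.5115 = 5.371 mg/L
(5.371 mg/L = 5.371 µg/mL)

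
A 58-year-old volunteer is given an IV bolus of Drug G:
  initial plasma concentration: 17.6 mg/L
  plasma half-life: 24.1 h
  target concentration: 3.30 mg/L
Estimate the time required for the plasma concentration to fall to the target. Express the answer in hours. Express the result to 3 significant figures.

k = ln2 / t½ = 0.693147 / 24.1 = 0.02876 h⁻¹
t = ln(C₀ / C) / k = ln(17.60 / 3.30) / 0.02876
  = ln(5.333) / 0.02876 = 1.674 / 0.02876 = 58.21 h

58.2 h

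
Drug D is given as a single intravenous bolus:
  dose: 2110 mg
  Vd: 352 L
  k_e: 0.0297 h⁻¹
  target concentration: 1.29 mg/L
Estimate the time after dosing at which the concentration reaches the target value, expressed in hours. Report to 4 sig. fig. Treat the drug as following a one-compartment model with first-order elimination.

C₀ = Dose / Vd = 2110 / 352 = 5.994 mg/L
t = ln(C₀ / C) / k = ln(5.994 / 1.29) / 0.02970
  = ln(4.647) / 0.02970 = 1.536 / 0.02970 = 51.72 h

51.72 h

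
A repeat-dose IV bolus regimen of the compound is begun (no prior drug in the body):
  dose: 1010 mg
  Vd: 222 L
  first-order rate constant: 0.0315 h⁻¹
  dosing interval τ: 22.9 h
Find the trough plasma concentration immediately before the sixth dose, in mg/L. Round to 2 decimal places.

C₀ per dose = Dose / Vd = 1010 / 222 = 4.550 mg/L
Fraction remaining after one interval: r = e^(−kτ) = e^(−0.03150 × 22.9) = 0.4861
Before dose 6, 5 doses have been given (aged 1τ, 2τ, 3τ, 4τ, 5τ).
C_trough = C₀ × (r + r² + … + r^5) = C₀ × r(1−r^5)/(1−r)
        = 4.550 × 0.4861 × (1 − 0.02714) / (1 − 0.4861) = 4.187 mg/L

4.19 mg/L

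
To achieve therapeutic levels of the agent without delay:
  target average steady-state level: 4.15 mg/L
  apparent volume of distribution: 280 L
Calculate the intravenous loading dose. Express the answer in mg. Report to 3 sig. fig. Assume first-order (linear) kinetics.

1160 mg

LD = Css × Vd = 4.15 × 280 = 1162 mg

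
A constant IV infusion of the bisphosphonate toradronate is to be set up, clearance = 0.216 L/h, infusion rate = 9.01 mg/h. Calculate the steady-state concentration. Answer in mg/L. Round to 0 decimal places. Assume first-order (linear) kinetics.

42 mg/L

At steady state Css = R₀ / CL = 9.01 / 0.2160 = 41.71 mg/L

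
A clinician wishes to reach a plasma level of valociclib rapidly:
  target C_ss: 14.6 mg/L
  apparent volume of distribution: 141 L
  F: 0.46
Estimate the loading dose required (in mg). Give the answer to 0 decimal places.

LD = Css × Vd / F = 14.6 × 141 / 0.46 = 4475 mg

4475 mg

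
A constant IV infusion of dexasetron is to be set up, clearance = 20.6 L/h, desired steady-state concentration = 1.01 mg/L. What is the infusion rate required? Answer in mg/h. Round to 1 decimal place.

At steady state, infusion rate R₀ = Css × CL = 1.01 × 20.60 = 20.81 mg/h

20.8 mg/h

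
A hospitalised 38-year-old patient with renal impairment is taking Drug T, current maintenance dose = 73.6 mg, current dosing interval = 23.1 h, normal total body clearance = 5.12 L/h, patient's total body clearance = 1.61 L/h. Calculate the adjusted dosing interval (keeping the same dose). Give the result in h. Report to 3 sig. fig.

To keep the same average steady-state level, dosing rate must scale with clearance.
CL ratio = 1.61 / 5.12 = 0.3145
New interval (same dose) = 23.1 / 0.3145 = 73.45 h

73.5 h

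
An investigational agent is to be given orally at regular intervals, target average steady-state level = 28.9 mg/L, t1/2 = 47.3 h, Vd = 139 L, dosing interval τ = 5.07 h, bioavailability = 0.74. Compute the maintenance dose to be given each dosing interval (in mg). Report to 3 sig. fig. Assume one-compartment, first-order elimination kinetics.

k = ln2 / t½ = 0.693147 / 47.3 = 0.01465 h⁻¹
CL = k × Vd = 0.01465 × 139 = 2.036 L/h
At steady state, F × (Dose/τ) = Css × CL.
Dose = Css × CL × τ / F = 28.9 × 2.036 × 5.07 / 0.74 = 403.1 mg

403 mg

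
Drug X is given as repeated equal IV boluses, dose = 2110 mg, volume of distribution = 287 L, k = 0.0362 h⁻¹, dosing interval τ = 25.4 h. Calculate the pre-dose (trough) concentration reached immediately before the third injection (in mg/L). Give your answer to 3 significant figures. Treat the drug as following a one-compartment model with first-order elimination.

4.10 mg/L

C₀ per dose = Dose / Vd = 2110 / 287 = 7.352 mg/L
Fraction remaining after one interval: r = e^(−kτ) = e^(−0.03620 × 25.4) = 0.3987
Before dose 3, 2 doses have been given (aged 1τ, 2τ).
C_trough = C₀ × (r + r²) = 7.352 × (0.3987 + 0.1590) = 4.100 mg/L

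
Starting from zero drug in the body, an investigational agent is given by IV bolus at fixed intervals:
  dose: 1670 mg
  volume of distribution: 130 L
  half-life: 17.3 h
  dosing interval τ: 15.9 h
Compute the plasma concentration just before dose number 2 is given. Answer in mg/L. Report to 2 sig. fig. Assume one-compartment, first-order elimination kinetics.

C₀ per dose = Dose / Vd = 1670 / 130 = 12.85 mg/L
k = ln2 / t½ = 0.693147 / 17.3 = 0.04007 h⁻¹
Fraction remaining after one interval: r = e^(−kτ) = e^(−0.04007 × 15.9) = 0.5288
Before dose 2, 1 dose has been given (aged 1τ).
C_trough = C₀ × r = 12.85 × 0.5288 = 6.795 mg/L

6.8 mg/L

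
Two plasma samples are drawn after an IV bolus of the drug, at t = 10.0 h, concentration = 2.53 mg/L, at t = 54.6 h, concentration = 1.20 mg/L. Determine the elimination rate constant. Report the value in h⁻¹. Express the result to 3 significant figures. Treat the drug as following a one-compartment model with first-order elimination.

0.0167 h⁻¹

k = ln(C₁/C₂) / (t₂ − t₁) = ln(2.53/1.20) / (54.6 − 10.0)
  = 0.7459 / 44.60 = 0.01672 h⁻¹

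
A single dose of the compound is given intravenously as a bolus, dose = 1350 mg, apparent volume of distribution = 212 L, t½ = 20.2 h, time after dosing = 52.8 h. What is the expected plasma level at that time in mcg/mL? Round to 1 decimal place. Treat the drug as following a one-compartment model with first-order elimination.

C₀ = Dose / Vd = 1350 / 212 = 6.368 mg/L
k = ln2 / t½ = 0.693147 / 20.2 = 0.03431 h⁻¹
C = C₀ · e^(−k·t) = 6.368 × e^(−0.03431 × 52.8)
  = 6.368 × 0.1634 = 1.041 mg/L
(1.041 mg/L = 1.041 mcg/mL)

1.0 mcg/mL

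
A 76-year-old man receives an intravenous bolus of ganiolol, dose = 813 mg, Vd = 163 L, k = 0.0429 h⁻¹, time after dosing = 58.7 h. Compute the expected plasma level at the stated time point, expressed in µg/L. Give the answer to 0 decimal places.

C₀ = Dose / Vd = 813.0 / 163 = 4.988 mg/L
C = C₀ · e^(−k·t) = 4.988 × e^(−0.04290 × 58.7)
  = 4.988 × 0.08060 = 0.4020 mg/L
Convert: 0.4020 mg/L × 1000 = 402.0 µg/L

402 µg/L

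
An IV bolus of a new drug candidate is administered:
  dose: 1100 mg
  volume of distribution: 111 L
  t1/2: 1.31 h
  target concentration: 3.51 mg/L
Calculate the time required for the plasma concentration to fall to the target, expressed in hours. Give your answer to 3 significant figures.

1.96 h

C₀ = Dose / Vd = 1100 / 111 = 9.910 mg/L
k = ln2 / t½ = 0.693147 / 1.31 = 0.5291 h⁻¹
t = ln(C₀ / C) / k = ln(9.910 / 3.51) / 0.5291
  = ln(2.823) / 0.5291 = 1.038 / 0.5291 = 1.962 h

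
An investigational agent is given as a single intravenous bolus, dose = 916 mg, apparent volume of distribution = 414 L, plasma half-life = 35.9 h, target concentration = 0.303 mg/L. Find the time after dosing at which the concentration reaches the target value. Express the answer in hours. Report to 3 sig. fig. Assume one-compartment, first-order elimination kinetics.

103 h

C₀ = Dose / Vd = 916.0 / 414 = 2.213 mg/L
k = ln2 / t½ = 0.693147 / 35.9 = 0.01931 h⁻¹
t = ln(C₀ / C) / k = ln(2.213 / 0.303) / 0.01931
  = ln(7.304) / 0.01931 = 1.988 / 0.01931 = 103.0 h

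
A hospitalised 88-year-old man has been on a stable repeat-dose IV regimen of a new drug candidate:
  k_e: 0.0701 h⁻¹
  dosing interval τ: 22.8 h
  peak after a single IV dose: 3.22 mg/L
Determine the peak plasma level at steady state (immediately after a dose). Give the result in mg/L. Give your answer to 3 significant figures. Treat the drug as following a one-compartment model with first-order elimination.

4.04 mg/L

e^(−kτ) = e^(−0.07010 × 22.8) = 0.2022
Accumulation ratio R = 1 / (1 − e^(−kτ)) = 1 / (1 − 0.2022) = 1.253
Steady-state peak = C₀ × R = 3.22 × 1.253 = 4.035 mg/L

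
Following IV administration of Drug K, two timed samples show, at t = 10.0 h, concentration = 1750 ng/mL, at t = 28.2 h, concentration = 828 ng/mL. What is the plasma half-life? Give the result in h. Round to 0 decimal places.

k = ln(C₁/C₂) / (t₂ − t₁) = ln(1750/828) / (28.2 − 10.0)
  = 0.7484 / 18.20 = 0.04112 h⁻¹
t½ = ln2 / k = 0.693147 / 0.04112 = 16.86 h

17 h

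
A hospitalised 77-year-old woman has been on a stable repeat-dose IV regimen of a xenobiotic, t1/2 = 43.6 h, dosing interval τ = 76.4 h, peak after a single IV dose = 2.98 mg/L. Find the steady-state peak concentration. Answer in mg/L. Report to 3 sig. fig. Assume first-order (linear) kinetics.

4.24 mg/L

k = ln2 / t½ = 0.693147 / 43.6 = 0.01590 h⁻¹
e^(−kτ) = e^(−0.01590 × 76.4) = 0.2968
Accumulation ratio R = 1 / (1 − e^(−kτ)) = 1 / (1 − 0.2968) = 1.422
Steady-state peak = C₀ × R = 2.98 × 1.422 = 4.238 mg/L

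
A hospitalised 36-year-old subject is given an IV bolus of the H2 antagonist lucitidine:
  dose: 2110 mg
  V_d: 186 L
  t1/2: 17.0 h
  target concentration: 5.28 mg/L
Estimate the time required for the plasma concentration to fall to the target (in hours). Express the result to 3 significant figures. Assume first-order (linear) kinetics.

18.8 h

C₀ = Dose / Vd = 2110 / 186 = 11.34 mg/L
k = ln2 / t½ = 0.693147 / 17.0 = 0.04077 h⁻¹
t = ln(C₀ / C) / k = ln(11.34 / 5.28) / 0.04077
  = ln(2.148) / 0.04077 = 0.7645 / 0.04077 = 18.75 h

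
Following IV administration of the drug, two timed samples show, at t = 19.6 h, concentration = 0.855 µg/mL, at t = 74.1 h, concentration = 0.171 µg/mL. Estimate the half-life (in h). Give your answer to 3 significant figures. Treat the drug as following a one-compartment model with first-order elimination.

23.5 h

k = ln(C₁/C₂) / (t₂ − t₁) = ln(0.855/0.171) / (74.1 − 19.6)
  = 1.609 / 54.50 = 0.02952 h⁻¹
t½ = ln2 / k = 0.693147 / 0.02952 = 23.48 h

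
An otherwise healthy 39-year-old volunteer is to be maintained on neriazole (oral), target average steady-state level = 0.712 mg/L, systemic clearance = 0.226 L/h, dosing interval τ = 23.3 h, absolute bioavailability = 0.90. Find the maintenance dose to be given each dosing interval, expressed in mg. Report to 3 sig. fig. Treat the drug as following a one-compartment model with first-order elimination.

4.17 mg

At steady state, F × (Dose/τ) = Css × CL.
Dose = Css × CL × τ / F = 0.712 × 0.2260 × 23.3 / 0.90 = 4.166 mg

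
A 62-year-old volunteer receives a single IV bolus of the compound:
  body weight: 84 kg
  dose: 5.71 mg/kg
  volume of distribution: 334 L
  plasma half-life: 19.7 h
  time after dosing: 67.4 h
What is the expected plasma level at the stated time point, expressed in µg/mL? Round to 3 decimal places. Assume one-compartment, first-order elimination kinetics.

0.134 µg/mL

Total dose = 5.71 × 84 = 479.6 mg
C₀ = Dose / Vd = 479.6 / 334 = 1.436 mg/L
k = ln2 / t½ = 0.693147 / 19.7 = 0.03519 h⁻¹
C = C₀ · e^(−k·t) = 1.436 × e^(−0.03519 × 67.4)
  = 1.436 × 0.09331 = 0.1340 mg/L
(0.1340 mg/L = 0.1340 µg/mL)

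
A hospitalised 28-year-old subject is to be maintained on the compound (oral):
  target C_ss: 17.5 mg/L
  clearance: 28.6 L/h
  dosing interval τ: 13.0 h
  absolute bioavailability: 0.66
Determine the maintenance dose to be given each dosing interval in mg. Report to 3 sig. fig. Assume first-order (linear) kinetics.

At steady state, F × (Dose/τ) = Css × CL.
Dose = Css × CL × τ / F = 17.5 × 28.60 × 13.0 / 0.66 = 9858 mg

9860 mg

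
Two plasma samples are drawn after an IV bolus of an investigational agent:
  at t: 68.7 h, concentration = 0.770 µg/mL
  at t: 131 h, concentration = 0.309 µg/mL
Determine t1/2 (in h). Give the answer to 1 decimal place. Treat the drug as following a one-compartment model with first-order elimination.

k = ln(C₁/C₂) / (t₂ − t₁) = ln(0.770/0.309) / (131 − 68.7)
  = 0.9130 / 62.30 = 0.01465 h⁻¹
t½ = ln2 / k = 0.693147 / 0.01465 = 47.31 h

47.3 h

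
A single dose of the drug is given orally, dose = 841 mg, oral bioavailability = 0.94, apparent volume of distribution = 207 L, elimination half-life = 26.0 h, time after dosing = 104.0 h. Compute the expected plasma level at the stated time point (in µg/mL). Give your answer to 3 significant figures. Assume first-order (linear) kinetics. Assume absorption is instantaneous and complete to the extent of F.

0.239 µg/mL

Amount reaching circulation = F × Dose = 0.94 × 841.0 = 790.5 mg
C₀ = F·Dose / Vd = 790.5 / 207 = 3.819 mg/L
k = ln2 / t½ = 0.693147 / 26.0 = 0.02666 h⁻¹
t / t½ = 104.0 / 26.0 = 4 half-lives
C = C₀ × (1/2)^4 = 3.819 × 0.06250 = 0.2387 mg/L
(0.2387 mg/L = 0.2387 µg/mL)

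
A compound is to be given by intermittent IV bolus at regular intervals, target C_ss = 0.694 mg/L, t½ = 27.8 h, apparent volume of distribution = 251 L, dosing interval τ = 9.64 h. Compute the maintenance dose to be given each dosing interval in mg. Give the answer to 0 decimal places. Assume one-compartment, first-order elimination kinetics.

42 mg

k = ln2 / t½ = 0.693147 / 27.8 = 0.02493 h⁻¹
CL = k × Vd = 0.02493 × 251 = 6.257 L/h
At steady state, Dose/τ = Css × CL.
Dose = Css × CL × τ = 0.694 × 6.257 × 9.64 = 41.86 mg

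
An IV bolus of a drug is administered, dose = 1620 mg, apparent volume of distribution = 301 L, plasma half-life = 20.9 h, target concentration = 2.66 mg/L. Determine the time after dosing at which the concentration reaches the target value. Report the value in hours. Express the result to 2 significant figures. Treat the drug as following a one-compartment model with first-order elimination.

21 h

C₀ = Dose / Vd = 1620 / 301 = 5.382 mg/L
k = ln2 / t½ = 0.693147 / 20.9 = 0.03316 h⁻¹
t = ln(C₀ / C) / k = ln(5.382 / 2.66) / 0.03316
  = ln(2.023) / 0.03316 = 0.7046 / 0.03316 = 21.25 h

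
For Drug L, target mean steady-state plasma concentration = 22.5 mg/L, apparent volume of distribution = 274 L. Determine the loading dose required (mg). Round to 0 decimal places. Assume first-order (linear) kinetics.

LD = Css × Vd = 22.5 × 274 = 6165 mg

6165 mg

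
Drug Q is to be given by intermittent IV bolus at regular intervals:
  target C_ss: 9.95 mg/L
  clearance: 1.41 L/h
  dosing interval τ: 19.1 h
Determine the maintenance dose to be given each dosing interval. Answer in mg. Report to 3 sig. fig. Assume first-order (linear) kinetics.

At steady state, Dose/τ = Css × CL.
Dose = Css × CL × τ = 9.95 × 1.410 × 19.1 = 268.0 mg

268 mg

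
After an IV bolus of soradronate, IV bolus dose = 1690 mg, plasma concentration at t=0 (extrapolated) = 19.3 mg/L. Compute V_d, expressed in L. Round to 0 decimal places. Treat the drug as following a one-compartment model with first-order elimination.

88 L

Vd = Dose / C₀ = 1690 / 19.3 = 87.56 L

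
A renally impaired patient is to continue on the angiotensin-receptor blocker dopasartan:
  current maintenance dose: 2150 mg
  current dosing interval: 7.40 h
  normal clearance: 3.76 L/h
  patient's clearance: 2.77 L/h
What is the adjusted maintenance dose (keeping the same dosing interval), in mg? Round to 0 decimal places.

To keep the same average steady-state level, dosing rate must scale with clearance.
CL ratio = 2.77 / 3.76 = 0.7367
New dose (same interval) = 2150 × 0.7367 = 1584 mg

1584 mg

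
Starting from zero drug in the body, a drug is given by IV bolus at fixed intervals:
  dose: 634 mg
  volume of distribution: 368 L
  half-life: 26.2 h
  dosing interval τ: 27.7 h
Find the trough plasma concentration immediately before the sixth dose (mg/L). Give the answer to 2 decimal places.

C₀ per dose = Dose / Vd = 634 / 368 = 1.723 mg/L
k = ln2 / t½ = 0.693147 / 26.2 = 0.02646 h⁻¹
Fraction remaining after one interval: r = e^(−kτ) = e^(−0.02646 × 27.7) = 0.4805
Before dose 6, 5 doses have been given (aged 1τ, 2τ, 3τ, 4τ, 5τ).
C_trough = C₀ × (r + r² + … + r^5) = C₀ × r(1−r^5)/(1−r)
        = 1.723 × 0.4805 × (1 − 0.02561) / (1 − 0.4805) = 1.553 mg/L

1.55 mg/L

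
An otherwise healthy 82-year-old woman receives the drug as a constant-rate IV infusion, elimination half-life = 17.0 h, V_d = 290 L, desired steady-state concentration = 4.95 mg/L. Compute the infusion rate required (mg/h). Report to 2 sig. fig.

k = ln2 / t½ = 0.693147 / 17.0 = 0.04077 h⁻¹
CL = k × Vd = 0.04077 × 290 = 11.82 L/h
At steady state, infusion rate R₀ = Css × CL = 4.95 × 11.82 = 58.51 mg/h

59 mg/h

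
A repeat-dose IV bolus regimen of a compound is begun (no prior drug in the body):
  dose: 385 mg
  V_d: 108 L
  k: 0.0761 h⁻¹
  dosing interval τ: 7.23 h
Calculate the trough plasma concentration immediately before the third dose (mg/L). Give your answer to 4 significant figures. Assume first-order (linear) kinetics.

C₀ per dose = Dose / Vd = 385 / 108 = 3.565 mg/L
Fraction remaining after one interval: r = e^(−kτ) = e^(−0.07610 × 7.23) = 0.5768
Before dose 3, 2 doses have been given (aged 1τ, 2τ).
C_trough = C₀ × (r + r²) = 3.565 × (0.5768 + 0.3327) = 3.242 mg/L

3.242 mg/L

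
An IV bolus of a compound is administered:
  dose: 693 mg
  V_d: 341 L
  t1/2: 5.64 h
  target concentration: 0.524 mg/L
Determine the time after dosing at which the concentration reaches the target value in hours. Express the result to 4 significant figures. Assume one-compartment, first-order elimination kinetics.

C₀ = Dose / Vd = 693.0 / 341 = 2.032 mg/L
k = ln2 / t½ = 0.693147 / 5.64 = 0.1229 h⁻¹
t = ln(C₀ / C) / k = ln(2.032 / 0.524) / 0.1229
  = ln(3.878) / 0.1229 = 1.355 / 0.1229 = 11.03 h

11.03 h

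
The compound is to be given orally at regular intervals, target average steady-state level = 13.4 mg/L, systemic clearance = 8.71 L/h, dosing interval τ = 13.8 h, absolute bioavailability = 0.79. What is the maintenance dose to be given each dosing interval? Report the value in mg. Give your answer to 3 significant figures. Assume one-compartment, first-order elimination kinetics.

2040 mg

At steady state, F × (Dose/τ) = Css × CL.
Dose = Css × CL × τ / F = 13.4 × 8.710 × 13.8 / 0.79 = 2039 mg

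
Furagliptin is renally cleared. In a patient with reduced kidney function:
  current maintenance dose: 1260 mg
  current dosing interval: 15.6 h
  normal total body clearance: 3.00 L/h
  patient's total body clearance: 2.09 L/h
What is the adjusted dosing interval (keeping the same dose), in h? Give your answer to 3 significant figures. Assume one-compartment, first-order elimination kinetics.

22.4 h

To keep the same average steady-state level, dosing rate must scale with clearance.
CL ratio = 2.09 / 3.00 = 0.6967
New interval (same dose) = 15.6 / 0.6967 = 22.39 h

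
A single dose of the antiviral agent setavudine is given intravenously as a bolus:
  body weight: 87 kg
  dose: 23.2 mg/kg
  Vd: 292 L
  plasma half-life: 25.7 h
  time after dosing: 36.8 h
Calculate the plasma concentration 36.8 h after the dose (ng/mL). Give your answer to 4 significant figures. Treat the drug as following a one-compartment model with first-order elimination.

Total dose = 23.2 × 87 = 2018 mg
C₀ = Dose / Vd = 2018 / 292 = 6.911 mg/L
k = ln2 / t½ = 0.693147 / 25.7 = 0.02697 h⁻¹
C = C₀ · e^(−k·t) = 6.911 × e^(−0.02697 × 36.8)
  = 6.911 × 0.3707 = 2.562 mg/L
Convert: 2.562 mg/L × 1000 = 2562 ng/mL

2562 ng/mL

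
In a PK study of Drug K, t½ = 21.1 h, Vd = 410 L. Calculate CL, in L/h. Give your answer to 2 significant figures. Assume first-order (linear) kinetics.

k = ln2 / t½ = 0.693147 / 21.1 = 0.03285 h⁻¹
CL = k × Vd = 0.03285 × 410 = 13.47 L/h

13 L/h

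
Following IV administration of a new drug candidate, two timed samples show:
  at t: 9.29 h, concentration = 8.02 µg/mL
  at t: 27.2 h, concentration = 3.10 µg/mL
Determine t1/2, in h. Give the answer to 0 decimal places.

13 h

k = ln(C₁/C₂) / (t₂ − t₁) = ln(8.02/3.10) / (27.2 − 9.29)
  = 0.9505 / 17.91 = 0.05307 h⁻¹
t½ = ln2 / k = 0.693147 / 0.05307 = 13.06 h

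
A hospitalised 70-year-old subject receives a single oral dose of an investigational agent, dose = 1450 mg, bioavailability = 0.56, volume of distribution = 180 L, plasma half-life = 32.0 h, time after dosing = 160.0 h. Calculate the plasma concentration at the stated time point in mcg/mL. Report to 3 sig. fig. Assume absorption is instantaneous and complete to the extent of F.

Amount reaching circulation = F × Dose = 0.56 × 1450 = 812.0 mg
C₀ = F·Dose / Vd = 812.0 / 180 = 4.511 mg/L
k = ln2 / t½ = 0.693147 / 32.0 = 0.02166 h⁻¹
t / t½ = 160.0 / 32.0 = 5 half-lives
C = C₀ × (1/2)^5 = 4.511 × 0.03125 = 0.1410 mg/L
(0.1410 mg/L = 0.1410 mcg/mL)

0.141 mcg/mL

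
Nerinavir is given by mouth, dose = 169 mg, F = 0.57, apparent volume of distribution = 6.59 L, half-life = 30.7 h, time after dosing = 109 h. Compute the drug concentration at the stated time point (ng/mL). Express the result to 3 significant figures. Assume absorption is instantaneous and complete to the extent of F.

1250 ng/mL

Amount reaching circulation = F × Dose = 0.57 × 169.0 = 96.33 mg
C₀ = F·Dose / Vd = 96.33 / 6.59 = 14.62 mg/L
k = ln2 / t½ = 0.693147 / 30.7 = 0.02258 h⁻¹
C = C₀ · e^(−k·t) = 14.62 × e^(−0.02258 × 109)
  = 14.62 × 0.08533 = 1.248 mg/L
Convert: 1.248 mg/L × 1000 = 1248 ng/mL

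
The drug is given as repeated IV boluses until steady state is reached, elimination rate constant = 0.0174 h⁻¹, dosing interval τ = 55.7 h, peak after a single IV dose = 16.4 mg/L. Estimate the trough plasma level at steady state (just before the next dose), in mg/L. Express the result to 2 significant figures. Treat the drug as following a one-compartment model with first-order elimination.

e^(−kτ) = e^(−0.01740 × 55.7) = 0.3794
Accumulation ratio R = 1 / (1 − e^(−kτ)) = 1 / (1 − 0.3794) = 1.611
Steady-state trough = C₀ × R × e^(−kτ) = 16.4 × 1.611 × 0.3794 = 10.02 mg/L

10 mg/L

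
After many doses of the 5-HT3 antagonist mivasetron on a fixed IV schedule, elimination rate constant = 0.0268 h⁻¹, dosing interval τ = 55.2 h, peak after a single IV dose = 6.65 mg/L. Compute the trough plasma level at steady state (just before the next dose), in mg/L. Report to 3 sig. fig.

e^(−kτ) = e^(−0.02680 × 55.2) = 0.2278
Accumulation ratio R = 1 / (1 − e^(−kτ)) = 1 / (1 − 0.2278) = 1.295
Steady-state trough = C₀ × R × e^(−kτ) = 6.65 × 1.295 × 0.2278 = 1.962 mg/L

1.96 mg/L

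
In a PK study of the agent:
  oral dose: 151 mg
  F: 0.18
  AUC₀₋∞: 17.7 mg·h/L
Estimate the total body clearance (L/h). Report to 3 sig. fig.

1.54 L/h

CL = F·Dose / AUC = 0.18 × 151 / 17.7 = 1.536 L/h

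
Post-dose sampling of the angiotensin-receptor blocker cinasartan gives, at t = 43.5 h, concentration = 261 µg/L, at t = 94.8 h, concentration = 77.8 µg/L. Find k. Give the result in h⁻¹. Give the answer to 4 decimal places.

0.0236 h⁻¹

k = ln(C₁/C₂) / (t₂ − t₁) = ln(261/77.8) / (94.8 − 43.5)
  = 1.210 / 51.30 = 0.02359 h⁻¹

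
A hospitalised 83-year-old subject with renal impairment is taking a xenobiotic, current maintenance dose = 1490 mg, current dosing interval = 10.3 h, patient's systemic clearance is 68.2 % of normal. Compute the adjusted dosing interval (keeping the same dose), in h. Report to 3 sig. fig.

To keep the same average steady-state level, dosing rate must scale with clearance.
CL ratio = 68.2 / 100 = 0.6820
New interval (same dose) = 10.3 / 0.6820 = 15.10 h

15.1 h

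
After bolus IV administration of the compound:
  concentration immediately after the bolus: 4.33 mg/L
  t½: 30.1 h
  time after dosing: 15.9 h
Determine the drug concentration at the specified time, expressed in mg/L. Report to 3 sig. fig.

k = ln2 / t½ = 0.693147 / 30.1 = 0.02303 h⁻¹
C = C₀ · e^(−k·t) = 4.330 × e^(−0.02303 × 15.9)
  = 4.330 × 0.6934 = 3.002 mg/L

3.00 mg/L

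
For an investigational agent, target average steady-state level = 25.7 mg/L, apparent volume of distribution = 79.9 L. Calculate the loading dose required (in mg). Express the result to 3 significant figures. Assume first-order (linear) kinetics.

2050 mg

LD = Css × Vd = 25.7 × 79.9 = 2053 mg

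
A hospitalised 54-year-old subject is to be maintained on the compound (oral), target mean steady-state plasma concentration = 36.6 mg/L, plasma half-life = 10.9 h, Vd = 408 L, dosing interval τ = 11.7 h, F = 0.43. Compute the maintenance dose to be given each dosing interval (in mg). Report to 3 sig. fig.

25800 mg

k = ln2 / t½ = 0.693147 / 10.9 = 0.06359 h⁻¹
CL = k × Vd = 0.06359 × 408 = 25.94 L/h
At steady state, F × (Dose/τ) = Css × CL.
Dose = Css × CL × τ / F = 36.6 × 25.94 × 11.7 / 0.43 = 25830 mg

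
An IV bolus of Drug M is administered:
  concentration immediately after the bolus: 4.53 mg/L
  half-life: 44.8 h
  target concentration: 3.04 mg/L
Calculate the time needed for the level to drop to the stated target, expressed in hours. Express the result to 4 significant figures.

k = ln2 / t½ = 0.693147 / 44.8 = 0.01547 h⁻¹
t = ln(C₀ / C) / k = ln(4.530 / 3.04) / 0.01547
  = ln(1.490) / 0.01547 = 0.3988 / 0.01547 = 25.78 h

25.78 h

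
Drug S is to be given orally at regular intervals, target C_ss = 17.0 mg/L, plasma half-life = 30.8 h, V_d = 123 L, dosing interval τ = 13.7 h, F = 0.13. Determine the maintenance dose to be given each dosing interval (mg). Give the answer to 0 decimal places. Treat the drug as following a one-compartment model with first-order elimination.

4959 mg

k = ln2 / t½ = 0.693147 / 30.8 = 0.02250 h⁻¹
CL = k × Vd = 0.02250 × 123 = 2.768 L/h
At steady state, F × (Dose/τ) = Css × CL.
Dose = Css × CL × τ / F = 17.0 × 2.768 × 13.7 / 0.13 = 4959 mg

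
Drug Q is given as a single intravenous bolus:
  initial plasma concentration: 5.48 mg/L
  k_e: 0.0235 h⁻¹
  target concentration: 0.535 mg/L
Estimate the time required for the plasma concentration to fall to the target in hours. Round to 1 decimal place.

99.0 h

t = ln(C₀ / C) / k = ln(5.480 / 0.535) / 0.02350
  = ln(10.24) / 0.02350 = 2.326 / 0.02350 = 98.98 h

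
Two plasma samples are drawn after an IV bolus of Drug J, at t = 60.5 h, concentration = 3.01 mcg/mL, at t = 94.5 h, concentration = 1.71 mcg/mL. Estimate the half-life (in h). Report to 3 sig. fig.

41.7 h

k = ln(C₁/C₂) / (t₂ − t₁) = ln(3.01/1.71) / (94.5 − 60.5)
  = 0.5654 / 34.00 = 0.01663 h⁻¹
t½ = ln2 / k = 0.693147 / 0.01663 = 41.68 h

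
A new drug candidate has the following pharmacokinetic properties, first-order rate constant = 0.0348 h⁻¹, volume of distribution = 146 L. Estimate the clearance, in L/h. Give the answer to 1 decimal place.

5.1 L/h

CL = k × Vd = 0.0348 × 146 = 5.081 L/h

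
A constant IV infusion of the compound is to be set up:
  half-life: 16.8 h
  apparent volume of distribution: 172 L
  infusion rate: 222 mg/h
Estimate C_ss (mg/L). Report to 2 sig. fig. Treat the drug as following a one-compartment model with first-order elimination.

31 mg/L

k = ln2 / t½ = 0.693147 / 16.8 = 0.04126 h⁻¹
CL = k × Vd = 0.04126 × 172 = 7.097 L/h
At steady state Css = R₀ / CL = 222 / 7.097 = 31.28 mg/L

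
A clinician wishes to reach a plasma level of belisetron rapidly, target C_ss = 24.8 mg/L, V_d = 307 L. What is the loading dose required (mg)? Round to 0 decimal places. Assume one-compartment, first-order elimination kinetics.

7614 mg

LD = Css × Vd = 24.8 × 307 = 7614 mg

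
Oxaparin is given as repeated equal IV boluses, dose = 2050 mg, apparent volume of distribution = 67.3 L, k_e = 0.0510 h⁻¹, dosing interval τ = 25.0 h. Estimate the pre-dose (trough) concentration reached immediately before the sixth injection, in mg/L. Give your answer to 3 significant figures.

11.8 mg/L

C₀ per dose = Dose / Vd = 2050 / 67.3 = 30.46 mg/L
Fraction remaining after one interval: r = e^(−kτ) = e^(−0.05100 × 25.0) = 0.2794
Before dose 6, 5 doses have been given (aged 1τ, 2τ, 3τ, 4τ, 5τ).
C_trough = C₀ × (r + r² + … + r^5) = C₀ × r(1−r^5)/(1−r)
        = 30.46 × 0.2794 × (1 − 0.001703) / (1 − 0.2794) = 11.79 mg/L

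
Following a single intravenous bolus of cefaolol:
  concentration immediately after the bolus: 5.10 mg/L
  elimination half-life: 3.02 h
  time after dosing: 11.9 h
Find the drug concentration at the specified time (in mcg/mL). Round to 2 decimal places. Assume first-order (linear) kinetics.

0.33 mcg/mL

k = ln2 / t½ = 0.693147 / 3.02 = 0.2295 h⁻¹
C = C₀ · e^(−k·t) = 5.100 × e^(−0.2295 × 11.9)
  = 5.100 × 0.06515 = 0.3323 mg/L
(0.3323 mg/L = 0.3323 mcg/mL)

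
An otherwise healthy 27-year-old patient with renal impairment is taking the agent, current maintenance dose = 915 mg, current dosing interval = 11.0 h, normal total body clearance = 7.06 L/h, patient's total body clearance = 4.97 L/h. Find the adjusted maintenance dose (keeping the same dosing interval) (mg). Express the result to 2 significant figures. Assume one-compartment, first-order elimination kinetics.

To keep the same average steady-state level, dosing rate must scale with clearance.
CL ratio = 4.97 / 7.06 = 0.7040
New dose (same interval) = 915 × 0.7040 = 644.2 mg

640 mg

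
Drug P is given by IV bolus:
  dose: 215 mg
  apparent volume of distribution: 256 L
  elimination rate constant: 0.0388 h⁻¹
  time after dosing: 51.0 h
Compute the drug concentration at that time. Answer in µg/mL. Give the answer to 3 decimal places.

0.116 µg/mL

C₀ = Dose / Vd = 215.0 / 256 = 0.8398 mg/L
C = C₀ · e^(−k·t) = 0.8398 × e^(−0.03880 × 51.0)
  = 0.8398 × 0.1382 = 0.1161 mg/L
(0.1161 mg/L = 0.1161 µg/mL)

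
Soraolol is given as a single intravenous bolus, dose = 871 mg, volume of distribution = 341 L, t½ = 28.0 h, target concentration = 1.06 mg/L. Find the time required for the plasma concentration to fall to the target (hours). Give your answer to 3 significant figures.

C₀ = Dose / Vd = 871.0 / 341 = 2.554 mg/L
k = ln2 / t½ = 0.693147 / 28.0 = 0.02476 h⁻¹
t = ln(C₀ / C) / k = ln(2.554 / 1.06) / 0.02476
  = ln(2.409) / 0.02476 = 0.8792 / 0.02476 = 35.51 h

35.5 h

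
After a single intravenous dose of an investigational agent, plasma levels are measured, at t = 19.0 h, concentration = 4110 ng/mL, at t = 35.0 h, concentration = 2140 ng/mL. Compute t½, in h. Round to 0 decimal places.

17 h

k = ln(C₁/C₂) / (t₂ − t₁) = ln(4110/2140) / (35.0 − 19.0)
  = 0.6526 / 16.00 = 0.04079 h⁻¹
t½ = ln2 / k = 0.693147 / 0.04079 = 16.99 h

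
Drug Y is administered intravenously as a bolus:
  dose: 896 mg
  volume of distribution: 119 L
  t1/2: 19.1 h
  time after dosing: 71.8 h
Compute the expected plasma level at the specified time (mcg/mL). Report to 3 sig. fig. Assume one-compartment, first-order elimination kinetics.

C₀ = Dose / Vd = 896.0 / 119 = 7.529 mg/L
k = ln2 / t½ = 0.693147 / 19.1 = 0.03629 h⁻¹
C = C₀ · e^(−k·t) = 7.529 × e^(−0.03629 × 71.8)
  = 7.529 × 0.07386 = 0.5561 mg/L
(0.5561 mg/L = 0.5561 mcg/mL)

0.556 mcg/mL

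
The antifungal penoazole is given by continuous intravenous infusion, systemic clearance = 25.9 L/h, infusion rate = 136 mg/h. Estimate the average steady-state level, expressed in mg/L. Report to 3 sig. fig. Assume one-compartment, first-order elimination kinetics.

At steady state Css = R₀ / CL = 136 / 25.90 = 5.251 mg/L

5.25 mg/L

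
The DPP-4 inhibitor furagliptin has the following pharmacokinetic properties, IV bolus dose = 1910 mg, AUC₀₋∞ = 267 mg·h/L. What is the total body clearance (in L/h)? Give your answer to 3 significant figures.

CL = Dose / AUC = 1910 / 267 = 7.154 L/h

7.15 L/h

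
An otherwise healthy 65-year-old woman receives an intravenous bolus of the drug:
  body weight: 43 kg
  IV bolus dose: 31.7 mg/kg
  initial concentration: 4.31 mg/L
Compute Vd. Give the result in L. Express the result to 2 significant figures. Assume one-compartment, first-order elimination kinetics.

320 L

Dose = 31.7 × 43 = 1363 mg
Vd = Dose / C₀ = 1363 / 4.31 = 316.2 L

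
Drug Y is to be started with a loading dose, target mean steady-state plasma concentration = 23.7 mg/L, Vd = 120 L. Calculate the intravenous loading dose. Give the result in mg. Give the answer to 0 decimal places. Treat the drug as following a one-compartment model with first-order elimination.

LD = Css × Vd = 23.7 × 120 = 2844 mg

2844 mg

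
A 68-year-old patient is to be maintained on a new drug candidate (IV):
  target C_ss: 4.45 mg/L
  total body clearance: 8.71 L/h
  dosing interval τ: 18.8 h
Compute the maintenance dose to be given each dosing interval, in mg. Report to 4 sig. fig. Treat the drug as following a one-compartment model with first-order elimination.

728.7 mg

At steady state, Dose/τ = Css × CL.
Dose = Css × CL × τ = 4.45 × 8.710 × 18.8 = 728.7 mg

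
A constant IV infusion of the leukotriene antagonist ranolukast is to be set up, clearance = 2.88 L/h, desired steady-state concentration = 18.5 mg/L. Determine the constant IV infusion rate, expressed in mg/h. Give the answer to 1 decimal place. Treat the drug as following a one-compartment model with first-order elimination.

At steady state, infusion rate R₀ = Css × CL = 18.5 × 2.880 = 53.28 mg/h

53.3 mg/h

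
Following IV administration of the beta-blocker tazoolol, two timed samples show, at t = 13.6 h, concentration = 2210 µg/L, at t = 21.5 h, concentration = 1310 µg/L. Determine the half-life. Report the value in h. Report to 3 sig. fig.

k = ln(C₁/C₂) / (t₂ − t₁) = ln(2210/1310) / (21.5 − 13.6)
  = 0.5230 / 7.900 = 0.06620 h⁻¹
t½ = ln2 / k = 0.693147 / 0.06620 = 10.47 h

10.5 h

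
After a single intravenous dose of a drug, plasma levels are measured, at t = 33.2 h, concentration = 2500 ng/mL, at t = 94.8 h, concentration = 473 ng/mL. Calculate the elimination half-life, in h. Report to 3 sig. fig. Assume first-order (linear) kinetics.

25.6 h

k = ln(C₁/C₂) / (t₂ − t₁) = ln(2500/473) / (94.8 − 33.2)
  = 1.665 / 61.60 = 0.02703 h⁻¹
t½ = ln2 / k = 0.693147 / 0.02703 = 25.64 h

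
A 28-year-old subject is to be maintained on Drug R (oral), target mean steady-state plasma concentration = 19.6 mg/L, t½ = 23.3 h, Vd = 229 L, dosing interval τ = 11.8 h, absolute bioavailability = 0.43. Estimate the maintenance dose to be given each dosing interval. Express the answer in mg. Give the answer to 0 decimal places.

3664 mg

k = ln2 / t½ = 0.693147 / 23.3 = 0.02975 h⁻¹
CL = k × Vd = 0.02975 × 229 = 6.813 L/h
At steady state, F × (Dose/τ) = Css × CL.
Dose = Css × CL × τ / F = 19.6 × 6.813 × 11.8 / 0.43 = 3664 mg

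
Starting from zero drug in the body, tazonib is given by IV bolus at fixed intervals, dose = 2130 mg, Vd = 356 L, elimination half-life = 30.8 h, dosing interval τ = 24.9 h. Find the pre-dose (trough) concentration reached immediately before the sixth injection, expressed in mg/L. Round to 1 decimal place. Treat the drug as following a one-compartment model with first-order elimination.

C₀ per dose = Dose / Vd = 2130 / 356 = 5.983 mg/L
k = ln2 / t½ = 0.693147 / 30.8 = 0.02250 h⁻¹
Fraction remaining after one interval: r = e^(−kτ) = e^(−0.02250 × 24.9) = 0.5711
Before dose 6, 5 doses have been given (aged 1τ, 2τ, 3τ, 4τ, 5τ).
C_trough = C₀ × (r + r² + … + r^5) = C₀ × r(1−r^5)/(1−r)
        = 5.983 × 0.5711 × (1 − 0.06075) / (1 − 0.5711) = 7.483 mg/L

7.5 mg/L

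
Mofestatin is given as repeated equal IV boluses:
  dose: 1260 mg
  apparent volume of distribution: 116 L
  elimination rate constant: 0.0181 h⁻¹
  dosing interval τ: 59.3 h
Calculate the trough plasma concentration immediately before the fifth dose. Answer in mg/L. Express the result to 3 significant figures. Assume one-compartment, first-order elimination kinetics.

5.57 mg/L

C₀ per dose = Dose / Vd = 1260 / 116 = 10.86 mg/L
Fraction remaining after one interval: r = e^(−kτ) = e^(−0.01810 × 59.3) = 0.3419
Before dose 5, 4 doses have been given (aged 1τ, 2τ, 3τ, 4τ).
C_trough = C₀ × (r + r² + … + r^4) = C₀ × r(1−r^4)/(1−r)
        = 10.86 × 0.3419 × (1 − 0.01366) / (1 − 0.3419) = 5.565 mg/L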